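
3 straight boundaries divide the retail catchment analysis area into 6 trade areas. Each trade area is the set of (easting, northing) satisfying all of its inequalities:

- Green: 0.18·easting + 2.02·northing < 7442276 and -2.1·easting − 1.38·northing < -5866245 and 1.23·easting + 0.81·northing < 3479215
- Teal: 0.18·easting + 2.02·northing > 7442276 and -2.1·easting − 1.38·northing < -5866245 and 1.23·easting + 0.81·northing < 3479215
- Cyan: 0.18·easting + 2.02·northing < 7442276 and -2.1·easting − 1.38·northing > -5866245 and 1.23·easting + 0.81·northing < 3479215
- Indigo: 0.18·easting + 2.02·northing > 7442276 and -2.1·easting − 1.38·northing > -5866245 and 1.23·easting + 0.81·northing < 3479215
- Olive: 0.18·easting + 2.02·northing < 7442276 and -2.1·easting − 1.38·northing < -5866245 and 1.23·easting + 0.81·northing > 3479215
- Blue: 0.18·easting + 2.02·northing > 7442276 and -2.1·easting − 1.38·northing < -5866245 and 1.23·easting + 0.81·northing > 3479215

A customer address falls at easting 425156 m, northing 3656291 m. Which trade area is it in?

Blue

0.18·425156 + 2.02·3656291 = 7462235.900, which is > 7442276
-2.1·425156 − 1.38·3656291 = -5938509.180, which is < -5866245
1.23·425156 + 0.81·3656291 = 3484537.590, which is > 3479215
This sign pattern matches Blue.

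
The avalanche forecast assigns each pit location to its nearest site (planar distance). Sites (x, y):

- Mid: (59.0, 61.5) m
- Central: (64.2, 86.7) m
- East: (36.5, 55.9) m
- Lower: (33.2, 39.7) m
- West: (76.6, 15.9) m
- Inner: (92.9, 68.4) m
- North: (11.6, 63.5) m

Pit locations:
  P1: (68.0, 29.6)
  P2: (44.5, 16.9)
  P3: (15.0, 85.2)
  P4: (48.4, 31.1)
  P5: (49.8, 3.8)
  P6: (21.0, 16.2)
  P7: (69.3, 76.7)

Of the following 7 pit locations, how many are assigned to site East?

P1 → West
P2 → Lower
P3 → North
P4 → Lower
P5 → West
P6 → Lower
P7 → Central
0 of the 7 go to East.

0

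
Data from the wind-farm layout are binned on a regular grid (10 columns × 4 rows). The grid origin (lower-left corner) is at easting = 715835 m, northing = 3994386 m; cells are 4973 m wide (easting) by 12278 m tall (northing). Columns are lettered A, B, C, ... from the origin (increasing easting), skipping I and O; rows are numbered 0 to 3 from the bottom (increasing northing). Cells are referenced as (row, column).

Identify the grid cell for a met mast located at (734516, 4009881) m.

(1, D)

Column index: ⌊(734516 − 715835) / 4973⌋ = ⌊3.756⌋ = 3 → column D
Row offset from origin: ⌊(4009881 − 3994386) / 12278⌋ = ⌊1.262⌋ = 1 → row 1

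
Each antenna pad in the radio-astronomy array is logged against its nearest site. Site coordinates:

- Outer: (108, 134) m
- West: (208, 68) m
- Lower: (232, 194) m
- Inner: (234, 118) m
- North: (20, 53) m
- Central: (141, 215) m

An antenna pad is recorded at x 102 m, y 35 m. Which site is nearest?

North

Squared distances to each site:
Outer: 9837.000; West: 12325.000; Lower: 42181.000; Inner: 24313.000; North: 7048.000; Central: 33921.000.
Minimum at North.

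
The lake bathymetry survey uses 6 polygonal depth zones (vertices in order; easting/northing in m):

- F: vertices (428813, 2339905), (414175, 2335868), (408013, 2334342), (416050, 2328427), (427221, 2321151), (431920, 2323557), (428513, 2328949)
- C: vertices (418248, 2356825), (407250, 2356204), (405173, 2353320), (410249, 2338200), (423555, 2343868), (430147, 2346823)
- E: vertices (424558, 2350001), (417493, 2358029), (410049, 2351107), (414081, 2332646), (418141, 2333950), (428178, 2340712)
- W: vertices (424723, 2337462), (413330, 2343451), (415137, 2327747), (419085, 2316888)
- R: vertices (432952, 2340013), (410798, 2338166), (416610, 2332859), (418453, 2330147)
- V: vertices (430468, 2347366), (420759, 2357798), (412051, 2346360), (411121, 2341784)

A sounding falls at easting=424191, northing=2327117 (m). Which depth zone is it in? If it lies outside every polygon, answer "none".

F

Cast a ray rightward from (424191, 2327117). For each polygon, the edges (by vertex number in listed order) whose endpoints lie on opposite sides of northing = 2327117, where each meets that height, and whether that is right or left of the point:
F: 4–5 at easting≈418061.3 (left), 6–7 at easting≈429670.6 (right) → 1 crossing.
C: no edge straddles that height → 0 crossings.
E: no edge straddles that height → 0 crossings.
W: 3–4 at easting≈415366.0 (left), 4–1 at easting≈421888.1 (left) → 0 crossings.
R: no edge straddles that height → 0 crossings.
V: no edge straddles that height → 0 crossings.
Only F has an odd count, so the point is inside F.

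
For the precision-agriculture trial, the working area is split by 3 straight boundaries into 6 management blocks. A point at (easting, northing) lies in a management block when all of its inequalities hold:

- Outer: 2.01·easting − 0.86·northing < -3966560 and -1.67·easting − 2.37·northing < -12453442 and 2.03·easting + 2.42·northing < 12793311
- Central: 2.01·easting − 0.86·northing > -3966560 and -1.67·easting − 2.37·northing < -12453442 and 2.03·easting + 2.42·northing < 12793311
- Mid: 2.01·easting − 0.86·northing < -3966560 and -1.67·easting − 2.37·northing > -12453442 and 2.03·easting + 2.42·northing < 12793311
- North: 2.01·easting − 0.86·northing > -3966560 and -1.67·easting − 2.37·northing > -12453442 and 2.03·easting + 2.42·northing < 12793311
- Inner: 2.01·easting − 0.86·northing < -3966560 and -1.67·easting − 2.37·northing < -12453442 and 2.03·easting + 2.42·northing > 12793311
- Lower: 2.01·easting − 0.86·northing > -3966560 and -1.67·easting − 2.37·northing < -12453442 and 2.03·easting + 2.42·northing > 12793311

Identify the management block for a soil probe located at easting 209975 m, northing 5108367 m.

2.01·209975 − 0.86·5108367 = -3971145.870, which is < -3966560
-1.67·209975 − 2.37·5108367 = -12457488.040, which is < -12453442
2.03·209975 + 2.42·5108367 = 12788497.390, which is < 12793311
This sign pattern matches Outer.

Outer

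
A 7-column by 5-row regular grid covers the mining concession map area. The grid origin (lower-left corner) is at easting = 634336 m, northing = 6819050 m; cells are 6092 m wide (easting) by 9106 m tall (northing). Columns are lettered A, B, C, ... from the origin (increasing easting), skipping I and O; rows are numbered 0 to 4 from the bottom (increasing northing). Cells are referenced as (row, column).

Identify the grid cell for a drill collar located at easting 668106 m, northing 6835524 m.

(1, F)

Column index: ⌊(668106 − 634336) / 6092⌋ = ⌊5.543⌋ = 5 → column F
Row offset from origin: ⌊(6835524 − 6819050) / 9106⌋ = ⌊1.809⌋ = 1 → row 1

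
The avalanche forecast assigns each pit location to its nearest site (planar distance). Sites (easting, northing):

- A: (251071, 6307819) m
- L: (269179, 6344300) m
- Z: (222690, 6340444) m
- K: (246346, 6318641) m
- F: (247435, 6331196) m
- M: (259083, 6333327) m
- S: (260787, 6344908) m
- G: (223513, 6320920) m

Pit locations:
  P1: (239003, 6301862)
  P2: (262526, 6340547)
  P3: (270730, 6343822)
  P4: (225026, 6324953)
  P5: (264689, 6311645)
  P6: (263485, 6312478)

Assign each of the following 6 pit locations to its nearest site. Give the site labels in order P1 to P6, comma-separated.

P1 → A (d²=181122473.00)
P2 → S (d²=22042442.00)
P3 → L (d²=2634085.00)
P4 → G (d²=18554258.00)
P5 → A (d²=200088200.00)
P6 → A (d²=175813677.00)

A, S, L, G, A, A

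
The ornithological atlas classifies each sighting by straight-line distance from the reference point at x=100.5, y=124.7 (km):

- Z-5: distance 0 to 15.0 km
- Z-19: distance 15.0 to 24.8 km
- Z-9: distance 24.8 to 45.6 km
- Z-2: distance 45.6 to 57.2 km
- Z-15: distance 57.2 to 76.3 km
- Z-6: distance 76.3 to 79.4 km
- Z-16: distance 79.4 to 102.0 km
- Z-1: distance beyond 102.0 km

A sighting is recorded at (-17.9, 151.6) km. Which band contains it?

Distance = √((-17.9−100.5)² + (151.6−124.7)²) = √(14018.560 + 723.610) = 121.417 km.
102.0 ≤ 121.417 < ∞ → Z-1.

Z-1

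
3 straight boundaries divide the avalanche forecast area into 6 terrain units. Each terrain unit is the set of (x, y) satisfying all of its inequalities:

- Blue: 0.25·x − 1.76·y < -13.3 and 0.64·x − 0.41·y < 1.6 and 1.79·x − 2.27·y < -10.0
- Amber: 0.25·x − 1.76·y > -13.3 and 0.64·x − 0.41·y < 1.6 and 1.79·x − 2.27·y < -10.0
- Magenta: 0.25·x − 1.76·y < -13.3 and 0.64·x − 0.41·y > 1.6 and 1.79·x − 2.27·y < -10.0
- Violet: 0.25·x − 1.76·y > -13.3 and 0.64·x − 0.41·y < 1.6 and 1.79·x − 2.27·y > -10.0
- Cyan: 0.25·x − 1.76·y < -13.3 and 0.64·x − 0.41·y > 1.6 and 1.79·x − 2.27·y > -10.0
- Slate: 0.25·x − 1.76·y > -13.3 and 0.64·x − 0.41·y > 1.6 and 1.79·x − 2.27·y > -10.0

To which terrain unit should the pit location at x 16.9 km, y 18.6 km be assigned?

0.25·16.9 − 1.76·18.6 = -28.511, which is < -13.3
0.64·16.9 − 0.41·18.6 = 3.190, which is > 1.6
1.79·16.9 − 2.27·18.6 = -11.971, which is < -10.0
This sign pattern matches Magenta.

Magenta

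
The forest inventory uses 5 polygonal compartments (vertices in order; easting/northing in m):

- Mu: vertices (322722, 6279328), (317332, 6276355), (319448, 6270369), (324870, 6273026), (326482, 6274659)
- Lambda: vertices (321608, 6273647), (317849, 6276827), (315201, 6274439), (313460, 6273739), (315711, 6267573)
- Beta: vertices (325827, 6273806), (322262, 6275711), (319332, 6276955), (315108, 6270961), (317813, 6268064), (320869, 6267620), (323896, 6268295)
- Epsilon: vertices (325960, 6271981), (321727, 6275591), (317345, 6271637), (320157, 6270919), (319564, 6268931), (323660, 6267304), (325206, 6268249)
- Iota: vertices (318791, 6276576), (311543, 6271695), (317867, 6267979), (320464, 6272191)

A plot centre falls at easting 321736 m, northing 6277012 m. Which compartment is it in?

Cast a ray rightward from (321736, 6277012). For each polygon, the edges (by vertex number in listed order) whose endpoints lie on opposite sides of northing = 6277012, where each meets that height, and whether that is right or left of the point:
Mu: 1–2 at easting≈318523.1 (left), 5–1 at easting≈324587.1 (right) → 1 crossing.
Lambda: no edge straddles that height → 0 crossings.
Beta: no edge straddles that height → 0 crossings.
Epsilon: no edge straddles that height → 0 crossings.
Iota: no edge straddles that height → 0 crossings.
Only Mu has an odd count, so the point is inside Mu.

Mu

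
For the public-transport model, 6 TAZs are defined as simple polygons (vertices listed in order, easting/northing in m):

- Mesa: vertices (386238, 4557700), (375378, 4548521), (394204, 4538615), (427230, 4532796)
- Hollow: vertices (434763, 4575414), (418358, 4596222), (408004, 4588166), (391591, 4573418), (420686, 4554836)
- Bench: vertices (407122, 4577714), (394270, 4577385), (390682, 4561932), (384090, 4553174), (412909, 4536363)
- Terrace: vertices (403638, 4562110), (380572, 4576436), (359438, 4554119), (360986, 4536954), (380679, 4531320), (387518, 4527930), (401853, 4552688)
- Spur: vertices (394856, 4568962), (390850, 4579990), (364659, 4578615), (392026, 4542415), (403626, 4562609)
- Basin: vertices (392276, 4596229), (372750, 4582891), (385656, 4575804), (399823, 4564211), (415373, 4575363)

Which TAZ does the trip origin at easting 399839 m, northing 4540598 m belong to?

Mesa

Cast a ray rightward from (399839, 4540598). For each polygon, the edges (by vertex number in listed order) whose endpoints lie on opposite sides of northing = 4540598, where each meets that height, and whether that is right or left of the point:
Mesa: 2–3 at easting≈390435.4 (left), 4–1 at easting≈414387.9 (right) → 1 crossing.
Hollow: no edge straddles that height → 0 crossings.
Bench: 4–5 at easting≈405649.0 (right), 5–1 at easting≈412316.3 (right) → 2 crossings.
Terrace: 3–4 at easting≈360657.4 (left), 6–7 at easting≈394852.8 (left) → 0 crossings.
Spur: no edge straddles that height → 0 crossings.
Basin: no edge straddles that height → 0 crossings.
Only Mesa has an odd count, so the point is inside Mesa.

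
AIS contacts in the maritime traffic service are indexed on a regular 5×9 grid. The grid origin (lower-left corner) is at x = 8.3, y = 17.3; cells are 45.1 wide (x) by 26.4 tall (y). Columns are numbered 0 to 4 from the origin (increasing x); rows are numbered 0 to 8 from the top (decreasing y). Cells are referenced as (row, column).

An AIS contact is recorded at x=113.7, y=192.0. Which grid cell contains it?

Column index: ⌊(113.7 − 8.3) / 45.1⌋ = ⌊2.337⌋ = 2
Row offset from origin: ⌊(192.0 − 17.3) / 26.4⌋ = ⌊6.617⌋ = 6 → row 2 (counted from top)

(2, 2)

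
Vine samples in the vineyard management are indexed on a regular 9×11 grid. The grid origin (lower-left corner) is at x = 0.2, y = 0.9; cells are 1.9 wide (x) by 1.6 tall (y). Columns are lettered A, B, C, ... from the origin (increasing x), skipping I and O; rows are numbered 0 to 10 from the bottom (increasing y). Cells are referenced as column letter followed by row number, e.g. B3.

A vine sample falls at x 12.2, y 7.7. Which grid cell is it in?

Column index: ⌊(12.2 − 0.2) / 1.9⌋ = ⌊6.316⌋ = 6 → column G
Row offset from origin: ⌊(7.7 − 0.9) / 1.6⌋ = ⌊4.250⌋ = 4 → row 4

G4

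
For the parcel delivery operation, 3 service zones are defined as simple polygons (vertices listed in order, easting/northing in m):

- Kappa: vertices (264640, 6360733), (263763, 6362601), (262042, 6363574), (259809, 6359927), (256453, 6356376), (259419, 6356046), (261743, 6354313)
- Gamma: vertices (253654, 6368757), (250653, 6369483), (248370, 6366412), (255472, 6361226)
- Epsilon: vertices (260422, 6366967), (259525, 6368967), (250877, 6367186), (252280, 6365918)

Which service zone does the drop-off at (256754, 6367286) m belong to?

Cast a ray rightward from (256754, 6367286). For each polygon, the edges (by vertex number in listed order) whose endpoints lie on opposite sides of northing = 6367286, where each meets that height, and whether that is right or left of the point:
Kappa: no edge straddles that height → 0 crossings.
Gamma: 2–3 at easting≈249019.7 (left), 4–1 at easting≈254009.1 (left) → 0 crossings.
Epsilon: 1–2 at easting≈260278.9 (right), 2–3 at easting≈251362.6 (left) → 1 crossing.
Only Epsilon has an odd count, so the point is inside Epsilon.

Epsilon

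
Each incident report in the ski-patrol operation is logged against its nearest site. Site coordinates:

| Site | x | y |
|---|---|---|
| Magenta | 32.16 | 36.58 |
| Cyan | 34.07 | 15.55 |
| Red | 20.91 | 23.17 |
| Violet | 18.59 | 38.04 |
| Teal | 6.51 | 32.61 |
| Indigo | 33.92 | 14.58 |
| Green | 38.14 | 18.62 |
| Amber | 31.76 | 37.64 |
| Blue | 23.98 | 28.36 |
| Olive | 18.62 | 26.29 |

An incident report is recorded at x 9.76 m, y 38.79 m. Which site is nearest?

Teal

Squared distances to each site:
Magenta: 506.644; Cyan: 1131.074; Red: 368.307; Violet: 78.531; Teal: 48.755; Indigo: 1169.830; Green: 1212.253; Amber: 485.322; Blue: 310.993; Olive: 234.750.
Minimum at Teal.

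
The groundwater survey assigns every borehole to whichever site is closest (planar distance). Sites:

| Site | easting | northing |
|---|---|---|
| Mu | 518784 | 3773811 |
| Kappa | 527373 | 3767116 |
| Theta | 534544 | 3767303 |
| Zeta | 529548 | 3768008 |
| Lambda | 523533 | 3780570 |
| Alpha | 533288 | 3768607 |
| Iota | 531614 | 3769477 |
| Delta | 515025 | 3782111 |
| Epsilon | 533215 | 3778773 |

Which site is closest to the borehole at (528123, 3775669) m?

Epsilon

Squared distances to each site:
Mu: 90669085.000; Kappa: 73716309.000; Theta: 111219197.000; Zeta: 60721546.000; Lambda: 45087901.000; Alpha: 76549069.000; Iota: 50527945.000; Delta: 213056968.000; Epsilon: 35563280.000.
Minimum at Epsilon.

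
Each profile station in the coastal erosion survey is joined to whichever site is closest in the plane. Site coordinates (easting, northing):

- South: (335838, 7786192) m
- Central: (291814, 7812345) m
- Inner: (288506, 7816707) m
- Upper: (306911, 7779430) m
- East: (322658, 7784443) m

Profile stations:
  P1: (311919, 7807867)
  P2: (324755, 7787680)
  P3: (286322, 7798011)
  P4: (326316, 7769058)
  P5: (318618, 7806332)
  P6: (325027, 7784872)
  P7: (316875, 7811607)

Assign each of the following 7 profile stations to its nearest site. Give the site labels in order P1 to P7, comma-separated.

P1 → Central (d²=424263509.00)
P2 → East (d²=14875578.00)
P3 → Central (d²=235625620.00)
P4 → East (d²=250079189.00)
P5 → East (d²=495449921.00)
P6 → East (d²=5796202.00)
P7 → Central (d²=628598365.00)

Central, East, Central, East, East, East, Central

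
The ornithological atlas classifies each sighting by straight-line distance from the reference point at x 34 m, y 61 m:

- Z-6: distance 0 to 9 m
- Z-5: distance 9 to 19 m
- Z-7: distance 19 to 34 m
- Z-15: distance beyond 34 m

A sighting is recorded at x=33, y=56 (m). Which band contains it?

Z-6

Distance = √((33−34)² + (56−61)²) = √(1.000 + 25.000) = 5.099 m.
0 ≤ 5.099 < 9 → Z-6.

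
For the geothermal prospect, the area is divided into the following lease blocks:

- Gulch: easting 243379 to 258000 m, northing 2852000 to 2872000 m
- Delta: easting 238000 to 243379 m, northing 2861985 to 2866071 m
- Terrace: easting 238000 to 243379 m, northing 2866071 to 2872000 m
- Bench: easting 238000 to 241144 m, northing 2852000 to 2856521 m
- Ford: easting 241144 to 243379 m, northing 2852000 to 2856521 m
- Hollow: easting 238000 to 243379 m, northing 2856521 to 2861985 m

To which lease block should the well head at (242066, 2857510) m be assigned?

The point has easting = 242066 and northing = 2857510.
Only Hollow satisfies 238000 ≤ easting ≤ 243379 and 2856521 ≤ northing ≤ 2861985.

Hollow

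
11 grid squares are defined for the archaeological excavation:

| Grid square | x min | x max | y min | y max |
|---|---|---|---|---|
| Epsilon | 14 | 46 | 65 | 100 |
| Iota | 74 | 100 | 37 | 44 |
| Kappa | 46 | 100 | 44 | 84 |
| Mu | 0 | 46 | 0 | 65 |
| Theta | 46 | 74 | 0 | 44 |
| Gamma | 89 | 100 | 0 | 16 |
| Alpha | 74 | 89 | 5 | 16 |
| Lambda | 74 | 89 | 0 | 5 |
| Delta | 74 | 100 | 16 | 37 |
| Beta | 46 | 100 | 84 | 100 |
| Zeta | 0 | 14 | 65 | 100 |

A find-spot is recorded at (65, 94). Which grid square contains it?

The point has x = 65 and y = 94.
Only Beta satisfies 46 ≤ x ≤ 100 and 84 ≤ y ≤ 100.

Beta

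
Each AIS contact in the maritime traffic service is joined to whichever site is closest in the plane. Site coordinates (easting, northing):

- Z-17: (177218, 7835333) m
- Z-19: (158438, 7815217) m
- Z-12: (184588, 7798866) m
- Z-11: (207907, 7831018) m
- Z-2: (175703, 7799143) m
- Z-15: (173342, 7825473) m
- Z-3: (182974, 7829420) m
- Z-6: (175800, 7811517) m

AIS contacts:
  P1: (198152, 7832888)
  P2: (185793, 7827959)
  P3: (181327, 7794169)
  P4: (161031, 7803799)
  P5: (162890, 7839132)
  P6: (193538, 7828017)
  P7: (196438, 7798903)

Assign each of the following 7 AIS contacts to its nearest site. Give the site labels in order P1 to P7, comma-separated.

Z-11, Z-3, Z-12, Z-19, Z-17, Z-3, Z-12

P1 → Z-11 (d²=98656925.00)
P2 → Z-3 (d²=10081282.00)
P3 → Z-12 (d²=32695930.00)
P4 → Z-19 (d²=137094373.00)
P5 → Z-17 (d²=219723985.00)
P6 → Z-3 (d²=113566505.00)
P7 → Z-12 (d²=140423869.00)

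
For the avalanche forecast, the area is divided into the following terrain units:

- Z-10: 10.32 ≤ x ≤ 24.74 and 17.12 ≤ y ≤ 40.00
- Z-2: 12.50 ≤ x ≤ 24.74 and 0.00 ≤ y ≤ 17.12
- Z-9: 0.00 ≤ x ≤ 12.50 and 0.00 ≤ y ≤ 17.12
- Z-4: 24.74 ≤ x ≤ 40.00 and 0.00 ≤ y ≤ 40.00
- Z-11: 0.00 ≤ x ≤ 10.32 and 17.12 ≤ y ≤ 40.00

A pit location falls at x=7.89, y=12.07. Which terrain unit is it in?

The point has x = 7.89 and y = 12.07.
Only Z-9 satisfies 0.00 ≤ x ≤ 12.50 and 0.00 ≤ y ≤ 17.12.

Z-9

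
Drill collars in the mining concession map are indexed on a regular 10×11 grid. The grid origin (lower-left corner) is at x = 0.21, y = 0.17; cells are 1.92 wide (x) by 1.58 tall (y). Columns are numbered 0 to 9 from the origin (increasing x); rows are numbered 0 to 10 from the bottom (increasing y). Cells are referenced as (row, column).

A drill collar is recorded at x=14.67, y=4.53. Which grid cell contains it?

(2, 7)

Column index: ⌊(14.67 − 0.21) / 1.92⌋ = ⌊7.531⌋ = 7
Row offset from origin: ⌊(4.53 − 0.17) / 1.58⌋ = ⌊2.759⌋ = 2 → row 2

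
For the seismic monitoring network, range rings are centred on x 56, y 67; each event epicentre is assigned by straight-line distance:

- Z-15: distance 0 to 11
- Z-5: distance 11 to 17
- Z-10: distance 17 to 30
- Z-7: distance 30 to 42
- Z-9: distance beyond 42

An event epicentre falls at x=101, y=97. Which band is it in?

Z-9

Distance = √((101−56)² + (97−67)²) = √(2025.000 + 900.000) = 54.083.
42 ≤ 54.083 < ∞ → Z-9.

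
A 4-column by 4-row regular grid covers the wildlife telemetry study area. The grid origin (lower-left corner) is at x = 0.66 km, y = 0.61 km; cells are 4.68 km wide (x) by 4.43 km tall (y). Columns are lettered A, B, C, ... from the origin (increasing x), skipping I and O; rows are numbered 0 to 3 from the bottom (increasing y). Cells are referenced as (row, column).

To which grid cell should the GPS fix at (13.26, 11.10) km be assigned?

Column index: ⌊(13.26 − 0.66) / 4.68⌋ = ⌊2.692⌋ = 2 → column C
Row offset from origin: ⌊(11.10 − 0.61) / 4.43⌋ = ⌊2.368⌋ = 2 → row 2

(2, C)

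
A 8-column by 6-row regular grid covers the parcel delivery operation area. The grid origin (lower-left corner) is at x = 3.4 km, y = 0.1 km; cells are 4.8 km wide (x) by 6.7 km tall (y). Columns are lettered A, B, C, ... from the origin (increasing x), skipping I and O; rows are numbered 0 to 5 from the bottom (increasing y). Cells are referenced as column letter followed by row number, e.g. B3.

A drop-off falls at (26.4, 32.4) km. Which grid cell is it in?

E4

Column index: ⌊(26.4 − 3.4) / 4.8⌋ = ⌊4.792⌋ = 4 → column E
Row offset from origin: ⌊(32.4 − 0.1) / 6.7⌋ = ⌊4.821⌋ = 4 → row 4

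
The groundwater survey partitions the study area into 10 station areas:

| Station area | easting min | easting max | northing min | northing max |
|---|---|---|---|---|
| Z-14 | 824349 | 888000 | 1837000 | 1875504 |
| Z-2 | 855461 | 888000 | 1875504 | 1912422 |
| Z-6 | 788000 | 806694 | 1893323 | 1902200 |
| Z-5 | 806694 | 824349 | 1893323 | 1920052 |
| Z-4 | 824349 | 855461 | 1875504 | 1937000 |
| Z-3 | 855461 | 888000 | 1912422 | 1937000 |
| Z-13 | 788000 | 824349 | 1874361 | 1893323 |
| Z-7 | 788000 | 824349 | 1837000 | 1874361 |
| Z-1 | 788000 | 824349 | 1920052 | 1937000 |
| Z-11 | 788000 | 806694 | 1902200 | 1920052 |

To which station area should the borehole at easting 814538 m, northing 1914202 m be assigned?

Z-5

The point has easting = 814538 and northing = 1914202.
Only Z-5 satisfies 806694 ≤ easting ≤ 824349 and 1893323 ≤ northing ≤ 1920052.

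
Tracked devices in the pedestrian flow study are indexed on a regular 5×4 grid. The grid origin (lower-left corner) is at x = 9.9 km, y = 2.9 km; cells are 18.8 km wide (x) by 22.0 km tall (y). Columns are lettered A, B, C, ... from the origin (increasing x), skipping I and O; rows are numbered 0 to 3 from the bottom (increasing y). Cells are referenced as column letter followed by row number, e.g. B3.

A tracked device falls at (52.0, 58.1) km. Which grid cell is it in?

C2

Column index: ⌊(52.0 − 9.9) / 18.8⌋ = ⌊2.239⌋ = 2 → column C
Row offset from origin: ⌊(58.1 − 2.9) / 22.0⌋ = ⌊2.509⌋ = 2 → row 2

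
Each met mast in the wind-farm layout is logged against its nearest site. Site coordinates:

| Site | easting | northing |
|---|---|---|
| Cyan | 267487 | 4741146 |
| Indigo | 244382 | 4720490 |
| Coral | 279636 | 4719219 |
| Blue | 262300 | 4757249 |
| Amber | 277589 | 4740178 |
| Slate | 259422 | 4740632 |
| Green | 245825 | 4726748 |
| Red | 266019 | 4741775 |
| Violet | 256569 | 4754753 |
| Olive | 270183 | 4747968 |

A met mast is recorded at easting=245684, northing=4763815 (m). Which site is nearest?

Squared distances to each site:
Cyan: 989254370.000; Indigo: 1878750829.000; Coral: 3141541520.000; Blue: 319203812.000; Amber: 1576636794.000; Slate: 726184133.000; Green: 1373982370.000; Red: 899273825.000; Violet: 200603069.000; Olive: 851328410.000.
Minimum at Violet.

Violet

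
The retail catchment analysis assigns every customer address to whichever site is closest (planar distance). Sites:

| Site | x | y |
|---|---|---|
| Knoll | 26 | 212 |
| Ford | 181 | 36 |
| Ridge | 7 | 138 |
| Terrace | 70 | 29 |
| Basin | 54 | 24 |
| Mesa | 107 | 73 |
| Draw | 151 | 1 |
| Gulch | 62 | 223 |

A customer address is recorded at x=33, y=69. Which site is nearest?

Basin

Squared distances to each site:
Knoll: 20498.000; Ford: 22993.000; Ridge: 5437.000; Terrace: 2969.000; Basin: 2466.000; Mesa: 5492.000; Draw: 18548.000; Gulch: 24557.000.
Minimum at Basin.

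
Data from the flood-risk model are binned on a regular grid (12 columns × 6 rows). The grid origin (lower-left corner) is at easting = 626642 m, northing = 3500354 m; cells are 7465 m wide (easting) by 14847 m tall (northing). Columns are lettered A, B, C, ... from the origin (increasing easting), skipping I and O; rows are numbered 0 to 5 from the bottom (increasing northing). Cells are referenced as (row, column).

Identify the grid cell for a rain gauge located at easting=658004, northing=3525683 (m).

(1, E)

Column index: ⌊(658004 − 626642) / 7465⌋ = ⌊4.201⌋ = 4 → column E
Row offset from origin: ⌊(3525683 − 3500354) / 14847⌋ = ⌊1.706⌋ = 1 → row 1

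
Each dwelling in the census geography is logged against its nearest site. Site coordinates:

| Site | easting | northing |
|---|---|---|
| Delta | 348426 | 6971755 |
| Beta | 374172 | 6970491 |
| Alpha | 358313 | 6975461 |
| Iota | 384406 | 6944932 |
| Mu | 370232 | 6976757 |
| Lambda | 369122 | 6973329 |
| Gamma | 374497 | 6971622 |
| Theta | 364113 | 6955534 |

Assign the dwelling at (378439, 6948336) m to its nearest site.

Iota

Squared distances to each site:
Delta: 1449229730.000; Beta: 509051314.000; Alpha: 1140821501.000; Iota: 47192305.000; Mu: 875108090.000; Lambda: 711456538.000; Gamma: 557777160.000; Theta: 257045480.000.
Minimum at Iota.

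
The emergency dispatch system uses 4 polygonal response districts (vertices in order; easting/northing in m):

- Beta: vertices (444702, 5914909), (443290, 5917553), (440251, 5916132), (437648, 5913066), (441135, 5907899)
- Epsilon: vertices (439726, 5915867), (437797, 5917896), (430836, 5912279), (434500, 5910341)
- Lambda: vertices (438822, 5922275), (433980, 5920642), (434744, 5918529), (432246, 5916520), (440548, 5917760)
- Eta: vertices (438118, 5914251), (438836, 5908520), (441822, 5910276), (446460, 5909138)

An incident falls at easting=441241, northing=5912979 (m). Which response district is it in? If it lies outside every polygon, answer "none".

Cast a ray rightward from (441241, 5912979). For each polygon, the edges (by vertex number in listed order) whose endpoints lie on opposite sides of northing = 5912979, where each meets that height, and whether that is right or left of the point:
Beta: 4–5 at easting≈437706.7 (left), 5–1 at easting≈443719.9 (right) → 1 crossing.
Epsilon: 2–3 at easting≈431703.5 (left), 4–1 at easting≈436994.8 (left) → 0 crossings.
Lambda: no edge straddles that height → 0 crossings.
Eta: 1–2 at easting≈438277.4 (left), 4–1 at easting≈440193.3 (left) → 0 crossings.
Only Beta has an odd count, so the point is inside Beta.

Beta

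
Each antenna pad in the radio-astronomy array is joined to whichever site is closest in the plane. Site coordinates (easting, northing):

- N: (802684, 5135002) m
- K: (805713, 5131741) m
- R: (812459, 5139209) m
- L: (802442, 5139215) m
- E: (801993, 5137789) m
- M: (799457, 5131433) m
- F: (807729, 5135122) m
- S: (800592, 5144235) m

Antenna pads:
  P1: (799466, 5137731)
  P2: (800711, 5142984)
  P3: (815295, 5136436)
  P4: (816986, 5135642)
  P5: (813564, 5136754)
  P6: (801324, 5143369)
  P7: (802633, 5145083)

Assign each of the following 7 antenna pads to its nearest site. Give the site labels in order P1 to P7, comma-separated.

P1 → E (d²=6389093.00)
P2 → S (d²=1579162.00)
P3 → R (d²=15732425.00)
P4 → R (d²=33217218.00)
P5 → R (d²=7248050.00)
P6 → S (d²=1285780.00)
P7 → S (d²=4884785.00)

E, S, R, R, R, S, S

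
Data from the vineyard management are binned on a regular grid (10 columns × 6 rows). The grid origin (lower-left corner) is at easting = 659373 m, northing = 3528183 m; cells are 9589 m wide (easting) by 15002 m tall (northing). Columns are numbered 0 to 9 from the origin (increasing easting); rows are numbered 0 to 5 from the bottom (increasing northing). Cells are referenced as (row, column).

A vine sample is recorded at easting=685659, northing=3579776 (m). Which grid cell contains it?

(3, 2)

Column index: ⌊(685659 − 659373) / 9589⌋ = ⌊2.741⌋ = 2
Row offset from origin: ⌊(3579776 − 3528183) / 15002⌋ = ⌊3.439⌋ = 3 → row 3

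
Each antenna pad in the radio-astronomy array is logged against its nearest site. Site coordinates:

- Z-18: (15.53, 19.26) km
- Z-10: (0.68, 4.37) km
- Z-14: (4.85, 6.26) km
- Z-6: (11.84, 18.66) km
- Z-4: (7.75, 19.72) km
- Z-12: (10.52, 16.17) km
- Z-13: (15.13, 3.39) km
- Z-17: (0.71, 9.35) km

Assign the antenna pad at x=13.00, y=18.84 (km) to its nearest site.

Z-6

Squared distances to each site:
Z-18: 6.577; Z-10: 361.163; Z-14: 224.679; Z-6: 1.378; Z-4: 28.337; Z-12: 13.279; Z-13: 243.239; Z-17: 241.104.
Minimum at Z-6.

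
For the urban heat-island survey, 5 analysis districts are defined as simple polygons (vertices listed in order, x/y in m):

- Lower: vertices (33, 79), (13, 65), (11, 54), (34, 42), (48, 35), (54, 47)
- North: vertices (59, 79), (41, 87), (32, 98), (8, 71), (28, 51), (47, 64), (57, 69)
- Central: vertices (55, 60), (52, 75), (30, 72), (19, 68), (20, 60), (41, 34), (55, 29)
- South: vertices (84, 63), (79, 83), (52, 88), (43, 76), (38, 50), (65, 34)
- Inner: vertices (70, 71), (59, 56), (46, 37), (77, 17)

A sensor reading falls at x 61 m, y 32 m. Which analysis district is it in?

Cast a ray rightward from (61, 32). For each polygon, the edges (by vertex number in listed order) whose endpoints lie on opposite sides of y = 32, where each meets that height, and whether that is right or left of the point:
Lower: no edge straddles that height → 0 crossings.
North: no edge straddles that height → 0 crossings.
Central: 6–7 at x≈46.6 (left), 7–1 at x≈55.0 (left) → 0 crossings.
South: no edge straddles that height → 0 crossings.
Inner: 3–4 at x≈53.8 (left), 4–1 at x≈75.1 (right) → 1 crossing.
Only Inner has an odd count, so the point is inside Inner.

Inner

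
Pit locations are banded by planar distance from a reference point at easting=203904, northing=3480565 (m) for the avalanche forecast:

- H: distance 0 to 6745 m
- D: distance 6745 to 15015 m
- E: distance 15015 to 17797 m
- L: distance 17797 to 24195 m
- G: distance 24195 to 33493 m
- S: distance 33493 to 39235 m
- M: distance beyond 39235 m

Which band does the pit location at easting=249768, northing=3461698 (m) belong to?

Distance = √((249768−203904)² + (3461698−3480565)²) = √(2103506496.000 + 355963689.000) = 49593.046 m.
39235 ≤ 49593.046 < ∞ → M.

M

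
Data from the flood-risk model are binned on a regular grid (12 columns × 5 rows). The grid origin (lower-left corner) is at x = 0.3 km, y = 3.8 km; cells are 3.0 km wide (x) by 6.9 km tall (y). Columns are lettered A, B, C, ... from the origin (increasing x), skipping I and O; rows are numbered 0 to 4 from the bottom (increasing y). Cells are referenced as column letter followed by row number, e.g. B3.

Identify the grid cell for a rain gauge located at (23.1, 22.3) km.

Column index: ⌊(23.1 − 0.3) / 3.0⌋ = ⌊7.600⌋ = 7 → column H
Row offset from origin: ⌊(22.3 − 3.8) / 6.9⌋ = ⌊2.681⌋ = 2 → row 2

H2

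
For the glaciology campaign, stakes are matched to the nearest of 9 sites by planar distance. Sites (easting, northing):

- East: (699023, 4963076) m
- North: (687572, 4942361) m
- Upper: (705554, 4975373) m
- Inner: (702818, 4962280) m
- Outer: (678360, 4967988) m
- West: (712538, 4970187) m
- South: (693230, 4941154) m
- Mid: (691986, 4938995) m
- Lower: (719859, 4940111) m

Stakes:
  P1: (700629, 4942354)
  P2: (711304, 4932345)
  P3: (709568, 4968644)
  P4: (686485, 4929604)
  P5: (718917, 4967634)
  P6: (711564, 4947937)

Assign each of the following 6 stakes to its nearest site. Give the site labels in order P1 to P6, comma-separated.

P1 → South (d²=56185201.00)
P2 → Lower (d²=133498781.00)
P3 → West (d²=11201749.00)
P4 → Mid (d²=118451882.00)
P5 → West (d²=47209450.00)
P6 → Lower (d²=130053301.00)

South, Lower, West, Mid, West, Lower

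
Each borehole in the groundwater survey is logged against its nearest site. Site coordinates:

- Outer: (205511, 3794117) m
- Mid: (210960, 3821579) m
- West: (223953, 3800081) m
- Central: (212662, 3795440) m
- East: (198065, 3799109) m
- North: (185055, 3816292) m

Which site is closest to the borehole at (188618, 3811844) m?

North

Squared distances to each site:
Outer: 599619978.000; Mid: 593935189.000; West: 1386930394.000; Central: 847205152.000; East: 251426034.000; North: 32479673.000.
Minimum at North.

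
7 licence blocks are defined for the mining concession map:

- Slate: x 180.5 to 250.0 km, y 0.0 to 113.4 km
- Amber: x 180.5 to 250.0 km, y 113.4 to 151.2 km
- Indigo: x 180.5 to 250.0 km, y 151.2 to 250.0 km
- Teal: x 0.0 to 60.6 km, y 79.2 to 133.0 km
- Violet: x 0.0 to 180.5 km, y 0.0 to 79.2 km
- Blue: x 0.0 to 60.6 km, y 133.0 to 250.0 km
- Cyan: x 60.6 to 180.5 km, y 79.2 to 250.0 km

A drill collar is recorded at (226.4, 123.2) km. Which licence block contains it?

The point has x = 226.4 and y = 123.2.
Only Amber satisfies 180.5 ≤ x ≤ 250.0 and 113.4 ≤ y ≤ 151.2.

Amber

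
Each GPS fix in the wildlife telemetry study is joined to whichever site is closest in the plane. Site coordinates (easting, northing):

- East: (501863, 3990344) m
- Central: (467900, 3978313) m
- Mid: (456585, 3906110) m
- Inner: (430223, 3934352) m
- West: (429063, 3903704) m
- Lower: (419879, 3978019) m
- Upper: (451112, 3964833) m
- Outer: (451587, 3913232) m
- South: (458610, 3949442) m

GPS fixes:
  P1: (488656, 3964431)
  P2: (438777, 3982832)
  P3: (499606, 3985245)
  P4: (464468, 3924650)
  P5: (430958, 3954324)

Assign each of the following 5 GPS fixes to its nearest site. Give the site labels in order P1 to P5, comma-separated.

P1 → Central (d²=623521460.00)
P2 → Lower (d²=380299373.00)
P3 → East (d²=31093850.00)
P4 → Outer (d²=296290885.00)
P5 → Inner (d²=399421009.00)

Central, Lower, East, Outer, Inner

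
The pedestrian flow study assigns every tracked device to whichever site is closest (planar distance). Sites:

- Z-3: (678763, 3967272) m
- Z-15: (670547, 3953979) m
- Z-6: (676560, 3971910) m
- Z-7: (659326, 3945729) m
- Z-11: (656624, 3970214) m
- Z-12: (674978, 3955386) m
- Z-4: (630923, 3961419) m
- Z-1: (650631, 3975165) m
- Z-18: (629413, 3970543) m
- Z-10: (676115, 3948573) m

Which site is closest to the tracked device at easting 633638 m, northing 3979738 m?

Squared distances to each site:
Z-3: 2191666781.000; Z-15: 2025800362.000; Z-6: 1903575668.000; Z-7: 1816485425.000; Z-11: 619062772.000; Z-12: 2302015504.000; Z-4: 342956986.000; Z-1: 309674378.000; Z-18: 102398650.000; Z-10: 2775552754.000.
Minimum at Z-18.

Z-18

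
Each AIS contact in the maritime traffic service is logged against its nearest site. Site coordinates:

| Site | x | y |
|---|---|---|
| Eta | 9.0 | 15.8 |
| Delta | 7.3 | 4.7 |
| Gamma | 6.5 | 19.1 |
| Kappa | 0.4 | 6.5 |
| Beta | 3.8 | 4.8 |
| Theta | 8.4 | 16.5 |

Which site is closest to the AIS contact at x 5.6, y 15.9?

Squared distances to each site:
Eta: 11.570; Delta: 128.330; Gamma: 11.050; Kappa: 115.400; Beta: 126.450; Theta: 8.200.
Minimum at Theta.

Theta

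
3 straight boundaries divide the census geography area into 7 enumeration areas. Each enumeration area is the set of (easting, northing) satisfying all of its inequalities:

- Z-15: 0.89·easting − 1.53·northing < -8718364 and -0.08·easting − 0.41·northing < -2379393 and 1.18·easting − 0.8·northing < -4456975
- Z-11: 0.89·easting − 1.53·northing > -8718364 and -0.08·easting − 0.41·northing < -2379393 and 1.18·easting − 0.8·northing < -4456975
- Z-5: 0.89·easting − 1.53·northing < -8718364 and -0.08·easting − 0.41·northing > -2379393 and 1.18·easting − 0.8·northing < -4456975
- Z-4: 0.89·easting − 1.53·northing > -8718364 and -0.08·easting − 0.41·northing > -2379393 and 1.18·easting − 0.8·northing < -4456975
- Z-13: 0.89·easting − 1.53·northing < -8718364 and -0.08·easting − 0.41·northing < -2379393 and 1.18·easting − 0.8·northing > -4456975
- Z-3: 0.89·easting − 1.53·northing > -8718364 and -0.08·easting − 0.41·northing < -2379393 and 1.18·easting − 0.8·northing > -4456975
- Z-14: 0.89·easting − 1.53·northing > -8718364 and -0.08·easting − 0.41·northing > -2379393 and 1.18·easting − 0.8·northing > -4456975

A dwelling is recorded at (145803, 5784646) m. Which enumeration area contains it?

Z-13

0.89·145803 − 1.53·5784646 = -8720743.710, which is < -8718364
-0.08·145803 − 0.41·5784646 = -2383369.100, which is < -2379393
1.18·145803 − 0.8·5784646 = -4455669.260, which is > -4456975
This sign pattern matches Z-13.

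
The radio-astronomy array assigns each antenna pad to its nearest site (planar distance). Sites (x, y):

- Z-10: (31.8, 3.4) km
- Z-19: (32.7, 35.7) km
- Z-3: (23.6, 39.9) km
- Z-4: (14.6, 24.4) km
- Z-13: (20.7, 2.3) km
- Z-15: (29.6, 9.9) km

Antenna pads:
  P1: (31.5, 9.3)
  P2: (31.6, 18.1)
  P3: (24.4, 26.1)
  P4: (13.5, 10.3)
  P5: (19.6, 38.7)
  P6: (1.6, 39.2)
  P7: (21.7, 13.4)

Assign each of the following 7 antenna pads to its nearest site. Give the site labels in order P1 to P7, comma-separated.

Z-15, Z-15, Z-4, Z-13, Z-3, Z-4, Z-15

P1 → Z-15 (d²=3.97)
P2 → Z-15 (d²=71.24)
P3 → Z-4 (d²=98.93)
P4 → Z-13 (d²=115.84)
P5 → Z-3 (d²=17.44)
P6 → Z-4 (d²=388.04)
P7 → Z-15 (d²=74.66)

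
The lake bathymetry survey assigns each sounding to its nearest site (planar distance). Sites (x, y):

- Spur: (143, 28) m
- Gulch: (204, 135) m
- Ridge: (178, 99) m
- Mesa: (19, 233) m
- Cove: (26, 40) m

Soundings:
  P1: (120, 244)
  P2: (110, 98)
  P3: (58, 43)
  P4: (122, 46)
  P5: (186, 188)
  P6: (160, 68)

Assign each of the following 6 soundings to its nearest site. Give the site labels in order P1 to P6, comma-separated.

P1 → Mesa (d²=10322.00)
P2 → Ridge (d²=4625.00)
P3 → Cove (d²=1033.00)
P4 → Spur (d²=765.00)
P5 → Gulch (d²=3133.00)
P6 → Ridge (d²=1285.00)

Mesa, Ridge, Cove, Spur, Gulch, Ridge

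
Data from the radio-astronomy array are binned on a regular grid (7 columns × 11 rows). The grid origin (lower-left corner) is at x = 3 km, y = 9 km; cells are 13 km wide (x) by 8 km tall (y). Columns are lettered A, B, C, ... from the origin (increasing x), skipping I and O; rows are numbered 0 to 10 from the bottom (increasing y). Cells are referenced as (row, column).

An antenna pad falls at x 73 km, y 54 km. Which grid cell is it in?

Column index: ⌊(73 − 3) / 13⌋ = ⌊5.385⌋ = 5 → column F
Row offset from origin: ⌊(54 − 9) / 8⌋ = ⌊5.625⌋ = 5 → row 5

(5, F)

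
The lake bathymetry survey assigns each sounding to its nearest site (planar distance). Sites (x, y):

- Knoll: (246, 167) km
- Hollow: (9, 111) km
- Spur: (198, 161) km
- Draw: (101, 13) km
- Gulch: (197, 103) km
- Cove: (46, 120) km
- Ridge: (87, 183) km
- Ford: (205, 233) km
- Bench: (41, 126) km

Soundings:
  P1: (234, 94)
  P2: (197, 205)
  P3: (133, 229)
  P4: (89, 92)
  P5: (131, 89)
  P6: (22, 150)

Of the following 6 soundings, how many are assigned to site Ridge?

P1 → Gulch
P2 → Ford
P3 → Ridge
P4 → Cove
P5 → Gulch
P6 → Bench
1 of the 6 goes to Ridge.

1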